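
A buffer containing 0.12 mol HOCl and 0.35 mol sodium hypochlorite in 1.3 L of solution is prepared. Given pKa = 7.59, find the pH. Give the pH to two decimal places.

pH = 8.05

Using pH = pKa + log([base]/[acid]) with [base]/[acid] = 0.35/0.12:
pH = 7.59 + (+0.465) = 8.05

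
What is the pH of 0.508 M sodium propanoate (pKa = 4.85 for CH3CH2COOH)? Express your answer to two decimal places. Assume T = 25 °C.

pH = 9.28

CH3CH2COO- is the conjugate base of the weak acid CH3CH2COOH.
Ka = 10^(−4.85) = 1.41 × 10^-5
Kb = Kw/Ka = 1.0×10^-14 / 1.41 × 10^-5 = 7.09 × 10^-10
Let x = [OH-] at equilibrium. Kb = x²/(0.508 − x).
Neglecting x in the denominator: x = √(7.09 × 10^-10 × 0.508) = 1.90 × 10^-5 M
Check: 0.0037% ionized — well under 5%, approximation valid.
pOH = −log(1.90 × 10^-5) = 4.72; pH = 14.00 − 4.72 = 9.28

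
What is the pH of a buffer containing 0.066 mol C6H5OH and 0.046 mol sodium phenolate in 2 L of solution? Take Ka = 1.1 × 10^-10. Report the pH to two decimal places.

pKa = −log(1.1 × 10^-10) = 9.959
pH = pKa + log([A⁻]/[HA]) = 9.959 + log(0.046/0.066)
pH = 9.959 + (-0.157) = 9.80

pH = 9.80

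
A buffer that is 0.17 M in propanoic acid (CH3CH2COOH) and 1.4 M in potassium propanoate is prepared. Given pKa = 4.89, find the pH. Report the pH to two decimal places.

pH = 5.81

pH = pKa + log([A⁻]/[HA]) = 4.89 + log(1.4/0.17)
pH = 4.89 + (+0.916) = 5.81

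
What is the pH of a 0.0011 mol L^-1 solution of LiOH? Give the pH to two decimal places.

pH = 11.04

LiOH is a strong base; [OH-] = 0.0011 M.
pOH = -log(0.0011) = 2.96
pH = 14.00 - 2.96 = 11.04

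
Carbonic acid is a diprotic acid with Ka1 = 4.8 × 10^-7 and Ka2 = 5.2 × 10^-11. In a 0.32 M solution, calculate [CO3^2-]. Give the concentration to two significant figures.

5.2 × 10^-11 M

First ionization gives [H+] ≈ [HCO3-] = 3.92 × 10^-4 M.
Second step: Ka2 = [H+][CO3^2-]/[HCO3-] ≈ [CO3^2-] (since [H+] ≈ [HCO3-]).
So [CO3^2-] ≈ Ka2.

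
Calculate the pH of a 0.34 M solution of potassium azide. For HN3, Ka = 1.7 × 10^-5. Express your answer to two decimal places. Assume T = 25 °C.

N3- is the conjugate base of the weak acid HN3.
Kb = Kw/Ka = 1.0×10^-14 / 1.7 × 10^-5 = 5.88 × 10^-10
Kb = [OH-]²/(0.34 − [OH-]) = 5.88 × 10^-10
Neglecting [OH-] in the denominator: [OH-] = √(5.88 × 10^-10 × 0.34) = 1.41 × 10^-5 M
pOH = −log(1.41 × 10^-5) = 4.85; pH = 14.00 − 4.85 = 9.15

pH = 9.15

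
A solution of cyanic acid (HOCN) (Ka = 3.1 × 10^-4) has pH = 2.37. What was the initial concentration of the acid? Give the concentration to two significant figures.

[H+] = 10^(-2.37) = 4.27 × 10^-3 M = x
Ka = x²/(C₀ − x) ⇒ C₀ = x + x²/Ka
C₀ = 4.27 × 10^-3 + (4.27 × 10^-3)²/(3.1 × 10^-4) = 6.31 × 10^-2 M

C₀ = 6.3 × 10^-2 M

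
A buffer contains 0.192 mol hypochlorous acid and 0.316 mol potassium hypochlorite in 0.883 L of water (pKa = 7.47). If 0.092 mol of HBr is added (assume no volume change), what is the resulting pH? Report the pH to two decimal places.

After neutralization: n(HOCl) = 0.284 mol, n(OCl-) = 0.224 mol.
Henderson–Hasselbalch with mole ratio 0.224/0.284: pH = 7.47 + (-0.103)

pH = 7.37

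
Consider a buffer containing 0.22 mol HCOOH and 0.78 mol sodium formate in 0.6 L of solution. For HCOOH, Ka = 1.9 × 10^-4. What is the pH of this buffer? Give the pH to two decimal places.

pH = 4.27

pKa = −log(1.9 × 10^-4) = 3.721
Henderson–Hasselbalch: pH = pKa + log([HCOO-]/[HCOOH]) = 3.721 + log(0.78/0.22)
pH = 3.721 + (+0.550) = 4.27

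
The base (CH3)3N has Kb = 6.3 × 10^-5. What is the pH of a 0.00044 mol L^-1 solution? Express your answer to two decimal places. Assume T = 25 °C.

(CH3)3N + H2O ⇌ (CH3)3NH+ + OH-
Let x = [OH-] at equilibrium. Kb = x²/(0.00044 − x).
The 5% rule fails; solving x² + Kb·x − Kb·C₀ = 0 exactly:
x = [−6.3e-05 + √(6.3e-05² + 1.11e-07)]/2 = 1.38 × 10^-4 M
pOH = −log(1.38 × 10^-4) = 3.86; pH = 14.00 − 3.86 = 10.14

pH = 10.14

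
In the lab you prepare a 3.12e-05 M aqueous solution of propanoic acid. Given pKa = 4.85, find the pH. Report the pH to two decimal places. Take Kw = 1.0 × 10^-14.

pH = 4.82

CH3CH2COOH ⇌ CH3CH2COO- + H+
Ka = 10^(−4.85) = 1.41 × 10^-5
Ka = x²/(3.12e-05 − x) = 1.41 × 10^-5
The 5% rule fails; solving x² + Ka·x − Ka·C₀ = 0 exactly:
x = [−1.41e-05 + √(1.41e-05² + 1.76e-09)]/2 = 1.51 × 10^-5 M
pH = −log(1.51 × 10^-5) = 4.82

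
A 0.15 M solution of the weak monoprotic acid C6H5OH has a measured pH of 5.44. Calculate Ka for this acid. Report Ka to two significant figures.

Ka = 8.8 × 10^-11

[H+] = 10^(-5.44) = 3.63 × 10^-6 M
At equilibrium [HA] = 0.15 − 3.63 × 10^-6 = 1.50 × 10^-1 M
Ka = [H+][A-]/[HA] = (3.63 × 10^-6)² / 1.50 × 10^-1 = 8.8 × 10^-11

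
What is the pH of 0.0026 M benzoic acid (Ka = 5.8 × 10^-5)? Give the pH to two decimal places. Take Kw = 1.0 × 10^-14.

pH = 3.44

C6H5COOH ⇌ C6H5COO- + H+
From the ICE table, Ka = x²/(0.0026 − x) = 5.8 × 10^-5.
x is not negligible relative to C₀; solve x² + 5.8e-05·x − 1.51e-07 = 0.
x = (−Ka + √(Ka² + 4·Ka·C₀))/2 = 3.60 × 10^-4 M
pH = −log(3.60 × 10^-4) = 3.44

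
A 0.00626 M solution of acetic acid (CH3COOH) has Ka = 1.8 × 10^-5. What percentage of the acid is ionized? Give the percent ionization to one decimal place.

5.2%

CH3COOH ⇌ CH3COO- + H+; let x = [H+] at equilibrium.
Solve x² + 1.8e-05x − 1.13e-07 = 0 → x = 3.27 × 10^-4 M
Fraction ionized = 3.27 × 10^-4 / 0.00626 = 0.0522 → 5.2%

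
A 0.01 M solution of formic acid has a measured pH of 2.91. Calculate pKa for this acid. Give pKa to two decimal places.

[H+] = 10^(-2.91) = 1.23 × 10^-3 M
At equilibrium [HA] = 0.01 − 1.23 × 10^-3 = 8.77 × 10^-3 M
Ka = [H+][A-]/[HA] = (1.23 × 10^-3)² / 8.77 × 10^-3 = 1.73 × 10^-4
pKa = -log(1.73 × 10^-4) = 3.76

pKa = 3.76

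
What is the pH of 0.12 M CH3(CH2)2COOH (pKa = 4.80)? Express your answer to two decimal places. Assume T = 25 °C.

CH3(CH2)2COOH ⇌ CH3(CH2)2COO- + H+
Ka = 10^(−4.80) = 1.58 × 10^-5
From the ICE table, Ka = [H+]²/(0.12 − [H+]) = 1.58 × 10^-5.
Neglecting [H+] in the denominator: [H+] = √(1.58 × 10^-5 × 0.12) = 1.38 × 10^-3 M
pH = −log[H+] = −log(1.38 × 10^-3) = 2.86

pH = 2.86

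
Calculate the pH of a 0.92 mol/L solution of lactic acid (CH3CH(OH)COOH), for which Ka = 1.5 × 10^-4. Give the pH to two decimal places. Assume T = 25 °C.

pH = 1.93

CH3CH(OH)COOH ⇌ CH3CH(OH)COO- + H+
Let x = [H+] at equilibrium. Ka = x²/(0.92 − x).
Assume x ≪ 0.92: x ≈ √(1.5 × 10^-4 × 0.92) = 1.17 × 10^-2 M
Check: 1.3% ionized — well under 5%, approximation valid.
pH = −log[H+] = −log(1.17 × 10^-2) = 1.93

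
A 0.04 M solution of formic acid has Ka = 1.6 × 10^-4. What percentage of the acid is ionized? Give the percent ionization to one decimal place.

HCOOH ⇌ HCOO- + H+; let x = [H+] at equilibrium.
Ka = x²/(C₀ − x); solving the quadratic gives x = 2.45 × 10^-3 M.
% ionization = x/C₀ × 100% = 2.45 × 10^-3/0.04 × 100% = 6.1%

6.1%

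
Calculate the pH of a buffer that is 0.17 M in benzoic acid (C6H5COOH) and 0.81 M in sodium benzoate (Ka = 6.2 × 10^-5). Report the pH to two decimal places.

pH = 4.89

pKa = −log(6.2 × 10^-5) = 4.208
pH = pKa + log([A⁻]/[HA]) = 4.208 + log(0.81/0.17)
pH = 4.208 + (+0.678) = 4.89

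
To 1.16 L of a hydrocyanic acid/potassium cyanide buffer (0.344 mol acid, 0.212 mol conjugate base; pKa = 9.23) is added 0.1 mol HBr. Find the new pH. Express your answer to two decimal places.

After neutralization: n(HCN) = 0.444 mol, n(CN-) = 0.112 mol.
Henderson–Hasselbalch with mole ratio 0.112/0.444: pH = 9.23 + (-0.598)

pH = 8.63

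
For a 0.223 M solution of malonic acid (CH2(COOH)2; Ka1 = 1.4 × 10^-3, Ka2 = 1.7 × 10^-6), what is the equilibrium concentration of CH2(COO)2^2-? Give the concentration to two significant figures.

First ionization gives [H+] ≈ [CH2(COOH)COO-] = 1.70 × 10^-2 M.
Second step: Ka2 = [H+][CH2(COO)2^2-]/[CH2(COOH)COO-] ≈ [CH2(COO)2^2-] (since [H+] ≈ [CH2(COOH)COO-]).
So [CH2(COO)2^2-] ≈ Ka2.

1.7 × 10^-6 M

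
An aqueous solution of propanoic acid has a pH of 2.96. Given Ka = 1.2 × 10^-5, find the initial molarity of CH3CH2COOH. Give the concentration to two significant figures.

[H+] = 10^(-2.96) = 1.10 × 10^-3 M = x
Ka = x²/(C₀ − x) ⇒ C₀ = x + x²/Ka
C₀ = 1.10 × 10^-3 + (1.10 × 10^-3)²/(1.2 × 10^-5) = 1.02 × 10^-1 M

C₀ = 1.0 × 10^-1 M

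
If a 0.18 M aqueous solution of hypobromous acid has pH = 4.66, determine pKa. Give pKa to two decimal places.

[H+] = 10^(-4.66) = 2.19 × 10^-5 M
At equilibrium [HA] = 0.18 − 2.19 × 10^-5 = 1.80 × 10^-1 M
Ka = [H+][A-]/[HA] = (2.19 × 10^-5)² / 1.80 × 10^-1 = 2.66 × 10^-9
pKa = -log(2.66 × 10^-9) = 8.58

pKa = 8.58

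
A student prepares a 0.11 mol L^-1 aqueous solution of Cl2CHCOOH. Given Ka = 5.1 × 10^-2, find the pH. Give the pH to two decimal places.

Cl2CHCOOH ⇌ Cl2CHCOO- + H+
From the ICE table, Ka = [H+]²/(0.11 − [H+]) = 5.1 × 10^-2.
The 5% rule fails; solving [H+]² + Ka·[H+] − Ka·C₀ = 0 exactly:
[H+] = (−Ka + √(Ka² + 4·Ka·C₀))/2 = 5.36 × 10^-2 M
pH = −log[H+] = −log(5.36 × 10^-2) = 1.27

pH = 1.27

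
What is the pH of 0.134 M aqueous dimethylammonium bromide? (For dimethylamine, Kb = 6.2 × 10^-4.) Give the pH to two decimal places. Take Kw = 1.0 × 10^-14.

(CH3)2NH2+ is the conjugate acid of the weak base (CH3)2NH.
Ka = Kw/Kb = 1.0×10^-14 / 6.2 × 10^-4 = 1.61 × 10^-11
From the ICE table, Ka = [H+]²/(0.134 − [H+]) = 1.61 × 10^-11.
Assume [H+] ≪ 0.134: [H+] ≈ √(1.61 × 10^-11 × 0.134) = 1.47 × 10^-6 M
Check: 0.0011% ionized — well under 5%, approximation valid.
pH = −log(1.47 × 10^-6) = 5.83

pH = 5.83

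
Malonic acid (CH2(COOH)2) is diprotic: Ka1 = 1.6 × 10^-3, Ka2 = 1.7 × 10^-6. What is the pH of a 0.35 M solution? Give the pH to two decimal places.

pH = 1.64

Ka1 ≫ Ka2, so treat the first dissociation as the only significant source of H+.
Ka1 = x²/(0.35 − x) = 1.6 × 10^-3
Solving the quadratic: x = (−Ka1 + √(Ka1² + 4·Ka1·C₀))/2 = 2.29 × 10^-2 M
pH = −log(2.29 × 10^-2) = 1.64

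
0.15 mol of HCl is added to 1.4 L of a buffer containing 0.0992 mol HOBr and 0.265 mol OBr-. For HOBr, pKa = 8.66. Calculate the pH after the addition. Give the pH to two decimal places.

After neutralization: n(HOBr) = 0.249 mol, n(OBr-) = 0.115 mol.
Henderson–Hasselbalch with mole ratio 0.115/0.249: pH = 8.66 + (-0.336)

pH = 8.32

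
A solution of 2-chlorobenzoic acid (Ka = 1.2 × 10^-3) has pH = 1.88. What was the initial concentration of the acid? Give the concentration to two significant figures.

C₀ = 1.6 × 10^-1 M

[H+] = 10^(-1.88) = 1.32 × 10^-2 M = x
Ka = x²/(C₀ − x) ⇒ C₀ = x + x²/Ka
C₀ = 1.32 × 10^-2 + (1.32 × 10^-2)²/(1.2 × 10^-3) = 1.58 × 10^-1 M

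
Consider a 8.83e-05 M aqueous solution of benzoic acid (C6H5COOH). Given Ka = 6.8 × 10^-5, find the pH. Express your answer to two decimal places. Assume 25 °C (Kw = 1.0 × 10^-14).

C6H5COOH ⇌ C6H5COO- + H+
Ka = [H+]²/(8.83e-05 − [H+]) = 6.8 × 10^-5
Here C₀/Ka ≈ 1.3, so the small-[H+] approximation fails. Use the quadratic:
[H+] = [−6.8e-05 + √(6.8e-05² + 2.4e-08)]/2 = 5.06 × 10^-5 M
pH = −log(5.06 × 10^-5) = 4.30

pH = 4.30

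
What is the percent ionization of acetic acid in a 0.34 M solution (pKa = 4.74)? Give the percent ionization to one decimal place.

CH3COOH ⇌ CH3COO- + H+; let x = [H+] at equilibrium.
Ka = 10^(−4.74) = 1.82 × 10^-5
x ≈ √(Ka·C₀) = √(1.82 × 10^-5 × 0.34) = 2.49 × 10^-3 M
Fraction ionized = 2.49 × 10^-3 / 0.34 = 0.0073 → 0.7%

0.7%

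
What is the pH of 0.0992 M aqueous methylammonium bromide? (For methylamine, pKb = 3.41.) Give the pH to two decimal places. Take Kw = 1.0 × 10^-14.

CH3NH3+ is the conjugate acid of the weak base CH3NH2.
Kb = 10^(−3.41) = 3.89 × 10^-4
Ka = Kw/Kb = 1.0×10^-14 / 3.89 × 10^-4 = 2.57 × 10^-11
From the ICE table, Ka = [H+]²/(0.0992 − [H+]) = 2.57 × 10^-11.
Since Ka ≪ C₀, [H+] ≈ √(Ka·C₀) = 1.60 × 10^-6 M.
pH = −log[H+] = −log(1.60 × 10^-6) = 5.80

pH = 5.80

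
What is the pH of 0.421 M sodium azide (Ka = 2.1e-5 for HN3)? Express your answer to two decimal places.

N3- is the conjugate base of the weak acid HN3.
Kb = Kw/Ka = 1.0×10^-14 / 2.1 × 10^-5 = 4.76 × 10^-10
Kb = [OH-]²/(0.421 − [OH-]) = 4.76 × 10^-10
Since Kb ≪ C₀, [OH-] ≈ √(Kb·C₀) = 1.42 × 10^-5 M.
pOH = −log(1.42 × 10^-5) = 4.85; pH = 14.00 − 4.85 = 9.15

pH = 9.15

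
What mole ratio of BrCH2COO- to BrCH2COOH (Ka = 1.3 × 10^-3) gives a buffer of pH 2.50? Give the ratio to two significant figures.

pKa = -log(1.3 × 10^-3) = 2.886
pH = pKa + log(r) ⇒ log(r) = 2.50 − 2.886 = -0.386
r = [BrCH2COO-]/[BrCH2COOH] = 10^(-0.386) = 0.411

ratio = 0.41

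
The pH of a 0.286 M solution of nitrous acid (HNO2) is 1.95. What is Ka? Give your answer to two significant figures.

Ka = 4.6 × 10^-4

[H+] = 10^(-1.95) = 1.12 × 10^-2 M
At equilibrium [HA] = 0.286 − 1.12 × 10^-2 = 2.75 × 10^-1 M
Ka = [H+][A-]/[HA] = (1.12 × 10^-2)² / 2.75 × 10^-1 = 4.6 × 10^-4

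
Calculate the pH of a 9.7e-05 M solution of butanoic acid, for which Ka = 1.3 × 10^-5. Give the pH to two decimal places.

pH = 4.53

CH3(CH2)2COOH ⇌ CH3(CH2)2COO- + H+
From the ICE table, Ka = [H+]²/(9.7e-05 − [H+]) = 1.3 × 10^-5.
The 5% rule fails; solving [H+]² + Ka·[H+] − Ka·C₀ = 0 exactly:
[H+] = (−Ka + √(Ka² + 4·Ka·C₀))/2 = 2.96 × 10^-5 M
pH = −log(2.96 × 10^-5) = 4.53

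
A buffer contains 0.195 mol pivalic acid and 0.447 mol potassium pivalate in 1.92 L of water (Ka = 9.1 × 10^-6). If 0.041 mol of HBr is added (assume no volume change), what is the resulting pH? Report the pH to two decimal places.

pH = 5.28

After neutralization: n((CH3)3CCOOH) = 0.236 mol, n((CH3)3CCOO-) = 0.406 mol.
pKa = −log(9.1 × 10^-6) = 5.041
pH = pKa + log([A⁻]/[HA]) = 5.041 + log(0.406/0.236) = 5.041 +0.236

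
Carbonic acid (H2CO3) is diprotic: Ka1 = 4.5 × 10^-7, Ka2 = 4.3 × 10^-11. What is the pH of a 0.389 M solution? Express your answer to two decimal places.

pH = 3.38

Ka1 ≫ Ka2, so treat the first dissociation as the only significant source of H+.
Ka1 = x²/(0.389 − x) = 4.5 × 10^-7
x ≈ √(4.5 × 10^-7 × 0.389) = 4.18 × 10^-4 M
pH = −log(4.18 × 10^-4) = 3.38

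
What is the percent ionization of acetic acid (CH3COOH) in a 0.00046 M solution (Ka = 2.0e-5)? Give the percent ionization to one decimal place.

CH3COOH ⇌ CH3COO- + H+; let x = [H+] at equilibrium.
Ka = x²/(C₀ − x); solving the quadratic gives x = 8.64 × 10^-5 M.
Fraction ionized = 8.64 × 10^-5 / 0.00046 = 0.1878 → 18.8%

18.8%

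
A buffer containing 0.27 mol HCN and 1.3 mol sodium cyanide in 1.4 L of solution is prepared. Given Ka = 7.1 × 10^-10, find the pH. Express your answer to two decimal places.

pH = 9.83

pKa = −log(7.1 × 10^-10) = 9.149
Henderson–Hasselbalch: pH = pKa + log([CN-]/[HCN]) = 9.149 + log(1.3/0.27)
pH = 9.149 + (+0.683) = 9.83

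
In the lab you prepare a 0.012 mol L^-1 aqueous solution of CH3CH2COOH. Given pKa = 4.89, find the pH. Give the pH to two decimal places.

CH3CH2COOH ⇌ CH3CH2COO- + H+
Ka = 10^(−4.89) = 1.29 × 10^-5
Ka = [H+]²/(0.012 − [H+]) = 1.29 × 10^-5
Assume [H+] ≪ 0.012: [H+] ≈ √(1.29 × 10^-5 × 0.012) = 3.93 × 10^-4 M
Check: 3.3% ionized — well under 5%, approximation valid.
pH = −log(3.93 × 10^-4) = 3.41

pH = 3.41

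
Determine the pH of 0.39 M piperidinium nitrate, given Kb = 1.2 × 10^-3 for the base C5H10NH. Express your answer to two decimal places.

pH = 5.74

C5H10NH2+ is the conjugate acid of the weak base C5H10NH.
Ka = Kw/Kb = 1.0×10^-14 / 1.2 × 10^-3 = 8.33 × 10^-12
Ka = x²/(0.39 − x) = 8.33 × 10^-12
Assume x ≪ 0.39: x ≈ √(8.33 × 10^-12 × 0.39) = 1.80 × 10^-6 M
(x/C₀ = 0.00046% < 5%, so the approximation holds.)
pH = −log(1.80 × 10^-6) = 5.74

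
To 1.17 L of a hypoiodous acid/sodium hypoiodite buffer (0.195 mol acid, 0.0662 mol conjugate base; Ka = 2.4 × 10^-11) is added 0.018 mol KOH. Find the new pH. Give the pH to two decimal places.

OH- converts HOI to OI-: HOI → 0.177 mol, OI- → 0.0842 mol.
pKa = −log(2.4 × 10^-11) = 10.620
Henderson–Hasselbalch with mole ratio 0.0842/0.177: pH = 10.620 + (-0.323)

pH = 10.30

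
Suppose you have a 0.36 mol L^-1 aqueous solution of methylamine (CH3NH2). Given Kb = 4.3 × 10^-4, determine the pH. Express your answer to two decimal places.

CH3NH2 + H2O ⇌ CH3NH3+ + OH-
Kb = x²/(0.36 − x) = 4.3 × 10^-4
Neglecting x in the denominator: x = √(4.3 × 10^-4 × 0.36) = 1.24 × 10^-2 M
Check: 3.5% ionized — well under 5%, approximation valid.
pOH = −log(1.24 × 10^-2) = 1.91; pH = 14.00 − 1.91 = 12.09

pH = 12.09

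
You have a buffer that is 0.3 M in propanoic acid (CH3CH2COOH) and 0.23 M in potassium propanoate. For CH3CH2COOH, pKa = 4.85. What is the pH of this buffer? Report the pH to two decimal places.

pH = pKa + log([A⁻]/[HA]) = 4.85 + log(0.23/0.3)
pH = 4.85 + (-0.115) = 4.73

pH = 4.73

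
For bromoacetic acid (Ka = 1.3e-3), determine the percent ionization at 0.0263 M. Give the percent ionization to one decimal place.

19.9%

BrCH2COOH ⇌ BrCH2COO- + H+; let x = [H+] at equilibrium.
Solve x² + 0.0013x − 3.42e-05 = 0 → x = 5.23 × 10^-3 M
% ionization = x/C₀ × 100% = 5.23 × 10^-3/0.0263 × 100% = 19.9%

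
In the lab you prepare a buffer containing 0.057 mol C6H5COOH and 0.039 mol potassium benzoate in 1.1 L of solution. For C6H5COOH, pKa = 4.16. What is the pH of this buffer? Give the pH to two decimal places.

Using pH = pKa + log([base]/[acid]) with [base]/[acid] = 0.039/0.057:
pH = 4.16 + (-0.165) = 4.00

pH = 4.00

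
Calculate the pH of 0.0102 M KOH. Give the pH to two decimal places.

pH = 12.01

KOH is a strong base; [OH-] = 0.0102 M.
pOH = -log(0.0102) = 1.99
pH = 14.00 - 1.99 = 12.01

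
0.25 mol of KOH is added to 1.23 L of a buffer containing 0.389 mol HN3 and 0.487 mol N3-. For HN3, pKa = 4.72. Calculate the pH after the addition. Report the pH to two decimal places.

OH- converts HN3 to N3-: HN3 → 0.139 mol, N3- → 0.737 mol.
Henderson–Hasselbalch with mole ratio 0.737/0.139: pH = 4.72 + (+0.724)

pH = 5.44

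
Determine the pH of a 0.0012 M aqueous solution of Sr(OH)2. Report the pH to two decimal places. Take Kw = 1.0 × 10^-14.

pH = 11.38

Sr(OH)2 is a strong base (each formula unit releases 2 OH-); [OH-] = 0.0024 M.
pOH = -log(0.0024) = 2.62
pH = 14.00 - 2.62 = 11.38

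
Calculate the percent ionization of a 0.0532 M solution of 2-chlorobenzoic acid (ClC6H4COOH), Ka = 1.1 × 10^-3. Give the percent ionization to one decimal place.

13.4%

ClC6H4COOH ⇌ ClC6H4COO- + H+; let x = [H+] at equilibrium.
Solve x² + 0.0011x − 5.85e-05 = 0 → x = 7.12 × 10^-3 M
% ionization = x/C₀ × 100% = 7.12 × 10^-3/0.0532 × 100% = 13.4%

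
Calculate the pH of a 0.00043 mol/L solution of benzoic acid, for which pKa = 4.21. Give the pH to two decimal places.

C6H5COOH ⇌ C6H5COO- + H+
Ka = 10^(−4.21) = 6.17 × 10^-5
Ka = [H+]²/(0.00043 − [H+]) = 6.17 × 10^-5
Here C₀/Ka ≈ 6.97, so the small-[H+] approximation fails. Use the quadratic:
[H+] = (−Ka + √(Ka² + 4·Ka·C₀))/2 = 1.35 × 10^-4 M
pH = −log(1.35 × 10^-4) = 3.87

pH = 3.87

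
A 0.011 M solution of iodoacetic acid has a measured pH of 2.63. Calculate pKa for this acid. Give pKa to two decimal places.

pKa = 3.20

[H+] = 10^(-2.63) = 2.34 × 10^-3 M
At equilibrium [HA] = 0.011 − 2.34 × 10^-3 = 8.66 × 10^-3 M
Ka = [H+][A-]/[HA] = (2.34 × 10^-3)² / 8.66 × 10^-3 = 6.32 × 10^-4
pKa = -log(6.32 × 10^-4) = 3.20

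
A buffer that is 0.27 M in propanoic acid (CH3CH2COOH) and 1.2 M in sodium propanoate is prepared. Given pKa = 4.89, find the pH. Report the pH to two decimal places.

Henderson–Hasselbalch: pH = pKa + log([CH3CH2COO-]/[CH3CH2COOH]) = 4.89 + log(1.2/0.27)
pH = 4.89 + (+0.648) = 5.54

pH = 5.54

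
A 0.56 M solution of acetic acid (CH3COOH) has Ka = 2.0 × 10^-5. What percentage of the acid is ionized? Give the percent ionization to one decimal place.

CH3COOH ⇌ CH3COO- + H+; let x = [H+] at equilibrium.
x ≈ √(Ka·C₀) = √(2.0 × 10^-5 × 0.56) = 3.35 × 10^-3 M
% ionization = x/C₀ × 100% = 3.35 × 10^-3/0.56 × 100% = 0.6%

0.6%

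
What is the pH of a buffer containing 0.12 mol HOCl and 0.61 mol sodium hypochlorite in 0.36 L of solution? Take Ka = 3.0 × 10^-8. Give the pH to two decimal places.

pH = 8.23

pKa = −log(3.0 × 10^-8) = 7.523
Using pH = pKa + log([base]/[acid]) with [base]/[acid] = 0.61/0.12:
pH = 7.523 + (+0.706) = 8.23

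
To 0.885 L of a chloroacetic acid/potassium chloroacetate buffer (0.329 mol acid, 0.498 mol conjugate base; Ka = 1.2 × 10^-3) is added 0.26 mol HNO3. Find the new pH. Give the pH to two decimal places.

pH = 2.53

Added H+ converts ClCH2COO- to ClCH2COOH: ClCH2COOH → 0.589 mol, ClCH2COO- → 0.238 mol.
pKa = −log(1.2 × 10^-3) = 2.921
pH = pKa + log([A⁻]/[HA]) = 2.921 + log(0.238/0.589) = 2.921 -0.394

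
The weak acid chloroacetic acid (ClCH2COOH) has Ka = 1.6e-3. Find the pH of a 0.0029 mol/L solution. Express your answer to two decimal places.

ClCH2COOH ⇌ ClCH2COO- + H+
Ka = [H+]²/(0.0029 − [H+]) = 1.6 × 10^-3
[H+] is not negligible relative to C₀; solve [H+]² + 0.0016·[H+] − 4.64e-06 = 0.
[H+] = (−Ka + √(Ka² + 4·Ka·C₀))/2 = 1.50 × 10^-3 M
pH = −log(1.50 × 10^-3) = 2.82

pH = 2.82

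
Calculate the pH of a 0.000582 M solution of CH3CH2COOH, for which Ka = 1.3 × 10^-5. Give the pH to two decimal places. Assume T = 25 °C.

CH3CH2COOH ⇌ CH3CH2COO- + H+
Ka = x²/(0.000582 − x) = 1.3 × 10^-5
The 5% rule fails; solving x² + Ka·x − Ka·C₀ = 0 exactly:
x = [−1.3e-05 + √(1.3e-05² + 3.03e-08)]/2 = 8.07 × 10^-5 M
pH = −log[H+] = −log(8.07 × 10^-5) = 4.09

pH = 4.09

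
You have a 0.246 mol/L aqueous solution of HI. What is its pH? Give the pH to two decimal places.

HI is a strong acid and dissociates completely, so [H+] = 0.246 M.
pH = -log(0.246) = 0.61

pH = 0.61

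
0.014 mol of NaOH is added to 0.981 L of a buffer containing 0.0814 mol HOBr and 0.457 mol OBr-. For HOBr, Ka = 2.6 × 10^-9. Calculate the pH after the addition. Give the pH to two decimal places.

pH = 9.43

After neutralization: n(HOBr) = 0.0674 mol, n(OBr-) = 0.471 mol.
pKa = −log(2.6 × 10^-9) = 8.585
pH = pKa + log([A⁻]/[HA]) = 8.585 + log(0.471/0.0674) = 8.585 +0.844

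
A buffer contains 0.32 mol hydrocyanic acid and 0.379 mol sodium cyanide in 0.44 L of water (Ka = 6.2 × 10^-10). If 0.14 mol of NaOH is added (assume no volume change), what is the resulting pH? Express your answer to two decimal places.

pH = 9.67

OH- converts HCN to CN-: HCN → 0.18 mol, CN- → 0.519 mol.
pKa = −log(6.2 × 10^-10) = 9.208
Henderson–Hasselbalch with mole ratio 0.519/0.18: pH = 9.208 + (+0.460)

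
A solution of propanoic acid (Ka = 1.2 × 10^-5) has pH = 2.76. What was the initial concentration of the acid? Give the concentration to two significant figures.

[H+] = 10^(-2.76) = 1.74 × 10^-3 M = x
Ka = x²/(C₀ − x) ⇒ C₀ = x + x²/Ka
C₀ = 1.74 × 10^-3 + (1.74 × 10^-3)²/(1.2 × 10^-5) = 2.54 × 10^-1 M

C₀ = 2.5 × 10^-1 M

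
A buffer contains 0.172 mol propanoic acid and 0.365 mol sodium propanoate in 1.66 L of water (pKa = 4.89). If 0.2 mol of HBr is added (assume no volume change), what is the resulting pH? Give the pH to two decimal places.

Added H+ converts CH3CH2COO- to CH3CH2COOH: CH3CH2COOH → 0.372 mol, CH3CH2COO- → 0.165 mol.
pH = pKa + log(n_CH3CH2COO-/n_CH3CH2COOH) = 4.89 + log(0.165/0.372) = 4.89 + (-0.353)

pH = 4.54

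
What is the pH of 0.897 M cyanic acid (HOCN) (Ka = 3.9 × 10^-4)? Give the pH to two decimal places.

HOCN ⇌ OCN- + H+
Ka = x²/(0.897 − x) = 3.9 × 10^-4
Neglecting x in the denominator: x = √(3.9 × 10^-4 × 0.897) = 1.87 × 10^-2 M
(x/C₀ = 2.1% < 5%, so the approximation holds.)
pH = −log(1.87 × 10^-2) = 1.73

pH = 1.73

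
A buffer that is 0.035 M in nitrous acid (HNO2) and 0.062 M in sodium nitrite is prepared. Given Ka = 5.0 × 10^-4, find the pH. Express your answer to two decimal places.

pKa = −log(5.0 × 10^-4) = 3.301
Henderson–Hasselbalch: pH = pKa + log([NO2-]/[HNO2]) = 3.301 + log(0.062/0.035)
pH = 3.301 + (+0.248) = 3.55

pH = 3.55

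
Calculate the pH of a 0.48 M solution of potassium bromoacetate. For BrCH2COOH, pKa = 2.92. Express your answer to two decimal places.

BrCH2COO- is the conjugate base of the weak acid BrCH2COOH.
Ka = 10^(−2.92) = 1.20 × 10^-3
Kb = Kw/Ka = 1.0×10^-14 / 1.20 × 10^-3 = 8.33 × 10^-12
From the ICE table, Kb = [OH-]²/(0.48 − [OH-]) = 8.33 × 10^-12.
Neglecting [OH-] in the denominator: [OH-] = √(8.33 × 10^-12 × 0.48) = 2.00 × 10^-6 M
Check: 0.00042% ionized — well under 5%, approximation valid.
pOH = 5.70, so pH = 14.00 − pOH = 8.30

pH = 8.30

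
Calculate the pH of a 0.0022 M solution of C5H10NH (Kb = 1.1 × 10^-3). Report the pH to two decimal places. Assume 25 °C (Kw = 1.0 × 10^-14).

pH = 11.04

C5H10NH + H2O ⇌ C5H10NH2+ + OH-
From the ICE table, Kb = x²/(0.0022 − x) = 1.1 × 10^-3.
The 5% rule fails; solving x² + Kb·x − Kb·C₀ = 0 exactly:
x = (−Kb + √(Kb² + 4·Kb·C₀))/2 = 1.10 × 10^-3 M
pOH = −log(1.10 × 10^-3) = 2.96; pH = 14.00 − 2.96 = 11.04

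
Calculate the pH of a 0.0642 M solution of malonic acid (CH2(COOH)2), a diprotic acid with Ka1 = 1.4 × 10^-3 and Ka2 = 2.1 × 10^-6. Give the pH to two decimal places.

Ka1 ≫ Ka2, so treat the first dissociation as the only significant source of H+.
Ka1 = x²/(0.0642 − x) = 1.4 × 10^-3
Solving the quadratic: x = (−Ka1 + √(Ka1² + 4·Ka1·C₀))/2 = 8.81 × 10^-3 M
pH = −log(8.81 × 10^-3) = 2.06

pH = 2.06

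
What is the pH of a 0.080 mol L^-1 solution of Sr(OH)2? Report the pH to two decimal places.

pH = 13.20

Sr(OH)2 is a strong base (each formula unit releases 2 OH-); [OH-] = 0.16 M.
pOH = -log(0.16) = 0.80
pH = 14.00 - 0.80 = 13.20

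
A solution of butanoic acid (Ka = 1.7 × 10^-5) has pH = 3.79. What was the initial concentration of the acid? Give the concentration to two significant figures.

[H+] = 10^(-3.79) = 1.62 × 10^-4 M = x
Ka = x²/(C₀ − x) ⇒ C₀ = x + x²/Ka
C₀ = 1.62 × 10^-4 + (1.62 × 10^-4)²/(1.7 × 10^-5) = 1.71 × 10^-3 M

C₀ = 1.7 × 10^-3 M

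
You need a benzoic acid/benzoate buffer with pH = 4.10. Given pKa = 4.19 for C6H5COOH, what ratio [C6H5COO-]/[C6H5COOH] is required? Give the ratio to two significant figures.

ratio = 0.81

pH = pKa + log(r) ⇒ log(r) = 4.10 − 4.19 = -0.09
r = [C6H5COO-]/[C6H5COOH] = 10^(-0.09) = 0.813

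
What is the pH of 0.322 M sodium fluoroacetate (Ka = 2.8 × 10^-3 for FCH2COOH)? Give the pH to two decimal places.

FCH2COO- is the conjugate base of the weak acid FCH2COOH.
Kb = Kw/Ka = 1.0×10^-14 / 2.8 × 10^-3 = 3.57 × 10^-12
From the ICE table, Kb = x²/(0.322 − x) = 3.57 × 10^-12.
Since Kb ≪ C₀, x ≈ √(Kb·C₀) = 1.07 × 10^-6 M.
(x/C₀ = 0.00033% < 5%, so the approximation holds.)
pOH = 5.97, so pH = 14.00 − pOH = 8.03

pH = 8.03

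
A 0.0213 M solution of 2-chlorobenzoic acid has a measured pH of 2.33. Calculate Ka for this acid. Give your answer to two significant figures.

[H+] = 10^(-2.33) = 4.68 × 10^-3 M
At equilibrium [HA] = 0.0213 − 4.68 × 10^-3 = 1.66 × 10^-2 M
Ka = [H+][A-]/[HA] = (4.68 × 10^-3)² / 1.66 × 10^-2 = 1.3 × 10^-3

Ka = 1.3 × 10^-3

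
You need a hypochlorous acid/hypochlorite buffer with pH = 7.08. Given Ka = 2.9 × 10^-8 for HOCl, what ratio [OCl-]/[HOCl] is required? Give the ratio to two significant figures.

pKa = -log(2.9 × 10^-8) = 7.538
pH = pKa + log(r) ⇒ log(r) = 7.08 − 7.538 = -0.458
r = [OCl-]/[HOCl] = 10^(-0.458) = 0.348

ratio = 0.35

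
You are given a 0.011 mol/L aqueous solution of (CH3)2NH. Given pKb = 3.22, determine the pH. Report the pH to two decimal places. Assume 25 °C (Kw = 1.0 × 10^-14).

pH = 11.36

(CH3)2NH + H2O ⇌ (CH3)2NH2+ + OH-
Kb = 10^(−3.22) = 6.03 × 10^-4
Kb = [OH-]²/(0.011 − [OH-]) = 6.03 × 10^-4
[OH-] is not negligible relative to C₀; solve [OH-]² + 0.000603·[OH-] − 6.63e-06 = 0.
[OH-] = (−Kb + √(Kb² + 4·Kb·C₀))/2 = 2.29 × 10^-3 M
pOH = 2.64, so pH = 14.00 − pOH = 11.36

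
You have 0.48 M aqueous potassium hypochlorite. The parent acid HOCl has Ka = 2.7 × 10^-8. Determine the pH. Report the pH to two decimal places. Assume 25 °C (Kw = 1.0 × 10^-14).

OCl- is the conjugate base of the weak acid HOCl.
Kb = Kw/Ka = 1.0×10^-14 / 2.7 × 10^-8 = 3.70 × 10^-7
Kb = x²/(0.48 − x) = 3.70 × 10^-7
Assume x ≪ 0.48: x ≈ √(3.70 × 10^-7 × 0.48) = 4.21 × 10^-4 M
pOH = −log(4.21 × 10^-4) = 3.38; pH = 14.00 − 3.38 = 10.62

pH = 10.62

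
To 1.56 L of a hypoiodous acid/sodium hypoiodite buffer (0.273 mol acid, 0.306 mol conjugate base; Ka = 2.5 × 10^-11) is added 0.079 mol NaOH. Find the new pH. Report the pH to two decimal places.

pH = 10.90

OH- converts HOI to OI-: HOI → 0.194 mol, OI- → 0.385 mol.
pKa = −log(2.5 × 10^-11) = 10.602
pH = pKa + log(n_OI-/n_HOI) = 10.602 + log(0.385/0.194) = 10.602 + (+0.298)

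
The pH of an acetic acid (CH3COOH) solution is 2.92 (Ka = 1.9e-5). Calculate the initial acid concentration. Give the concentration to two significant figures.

C₀ = 7.7 × 10^-2 M

[H+] = 10^(-2.92) = 1.20 × 10^-3 M = x
Ka = x²/(C₀ − x) ⇒ C₀ = x + x²/Ka
C₀ = 1.20 × 10^-3 + (1.20 × 10^-3)²/(1.9 × 10^-5) = 7.70 × 10^-2 M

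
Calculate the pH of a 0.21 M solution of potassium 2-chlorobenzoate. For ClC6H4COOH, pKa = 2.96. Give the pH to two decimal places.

pH = 8.14

ClC6H4COO- is the conjugate base of the weak acid ClC6H4COOH.
Ka = 10^(−2.96) = 1.10 × 10^-3
Kb = Kw/Ka = 1.0×10^-14 / 1.10 × 10^-3 = 9.09 × 10^-12
Let x = [OH-] at equilibrium. Kb = x²/(0.21 − x).
Assume x ≪ 0.21: x ≈ √(9.09 × 10^-12 × 0.21) = 1.38 × 10^-6 M
(x/C₀ = 0.00066% < 5%, so the approximation holds.)
pOH = −log(1.38 × 10^-6) = 5.86; pH = 14.00 − 5.86 = 8.14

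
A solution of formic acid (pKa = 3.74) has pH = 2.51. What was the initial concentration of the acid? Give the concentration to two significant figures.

C₀ = 5.6 × 10^-2 M

[H+] = 10^(-2.51) = 3.09 × 10^-3 M = x
Ka = 10^(−3.74) = 1.82 × 10^-4
Ka = x²/(C₀ − x) ⇒ C₀ = x + x²/Ka
C₀ = 3.09 × 10^-3 + (3.09 × 10^-3)²/(1.82 × 10^-4) = 5.56 × 10^-2 M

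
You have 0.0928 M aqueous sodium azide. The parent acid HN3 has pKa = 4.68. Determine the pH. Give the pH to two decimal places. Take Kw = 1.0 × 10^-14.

pH = 8.82

N3- is the conjugate base of the weak acid HN3.
Ka = 10^(−4.68) = 2.09 × 10^-5
Kb = Kw/Ka = 1.0×10^-14 / 2.09 × 10^-5 = 4.78 × 10^-10
From the ICE table, Kb = [OH-]²/(0.0928 − [OH-]) = 4.78 × 10^-10.
Assume [OH-] ≪ 0.0928: [OH-] ≈ √(4.78 × 10^-10 × 0.0928) = 6.66 × 10^-6 M
pOH = 5.18, so pH = 14.00 − pOH = 8.82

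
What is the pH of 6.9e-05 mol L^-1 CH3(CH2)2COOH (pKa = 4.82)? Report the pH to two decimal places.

CH3(CH2)2COOH ⇌ CH3(CH2)2COO- + H+
Ka = 10^(−4.82) = 1.51 × 10^-5
From the ICE table, Ka = [H+]²/(6.9e-05 − [H+]) = 1.51 × 10^-5.
Here C₀/Ka ≈ 4.57, so the small-[H+] approximation fails. Use the quadratic:
[H+] = (−Ka + √(Ka² + 4·Ka·C₀))/2 = 2.56 × 10^-5 M
pH = −log(2.56 × 10^-5) = 4.59

pH = 4.59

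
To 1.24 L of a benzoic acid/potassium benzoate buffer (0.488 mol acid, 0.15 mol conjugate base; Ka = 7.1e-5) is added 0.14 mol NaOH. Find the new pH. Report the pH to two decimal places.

pH = 4.07

OH- converts C6H5COOH to C6H5COO-: C6H5COOH → 0.348 mol, C6H5COO- → 0.29 mol.
pKa = −log(7.1 × 10^-5) = 4.149
Henderson–Hasselbalch with mole ratio 0.29/0.348: pH = 4.149 + (-0.079)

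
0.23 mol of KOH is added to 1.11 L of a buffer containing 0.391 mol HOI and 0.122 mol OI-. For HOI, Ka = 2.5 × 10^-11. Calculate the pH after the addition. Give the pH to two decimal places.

OH- converts HOI to OI-: HOI → 0.161 mol, OI- → 0.352 mol.
pKa = −log(2.5 × 10^-11) = 10.602
pH = pKa + log([A⁻]/[HA]) = 10.602 + log(0.352/0.161) = 10.602 +0.340

pH = 10.94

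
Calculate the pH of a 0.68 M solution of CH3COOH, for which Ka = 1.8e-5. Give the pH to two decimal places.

pH = 2.46

CH3COOH ⇌ CH3COO- + H+
Ka = [H+]²/(0.68 − [H+]) = 1.8 × 10^-5
Assume [H+] ≪ 0.68: [H+] ≈ √(1.8 × 10^-5 × 0.68) = 3.50 × 10^-3 M
([H+]/C₀ = 0.51% < 5%, so the approximation holds.)
pH = −log(3.50 × 10^-3) = 2.46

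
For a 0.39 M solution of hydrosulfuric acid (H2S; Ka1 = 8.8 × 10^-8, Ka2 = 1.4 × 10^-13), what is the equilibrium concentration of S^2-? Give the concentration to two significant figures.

1.4 × 10^-13 M

First ionization gives [H+] ≈ [HS-] = 1.85 × 10^-4 M.
Second step: Ka2 = [H+][S^2-]/[HS-] ≈ [S^2-] (since [H+] ≈ [HS-]).
So [S^2-] ≈ Ka2.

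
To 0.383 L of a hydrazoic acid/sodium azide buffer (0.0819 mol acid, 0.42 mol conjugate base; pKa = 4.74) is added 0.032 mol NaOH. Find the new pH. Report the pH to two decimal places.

After neutralization: n(HN3) = 0.0499 mol, n(N3-) = 0.452 mol.
pH = pKa + log([A⁻]/[HA]) = 4.74 + log(0.452/0.0499) = 4.74 +0.957

pH = 5.70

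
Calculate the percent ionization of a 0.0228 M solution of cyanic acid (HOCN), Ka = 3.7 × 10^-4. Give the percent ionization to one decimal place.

HOCN ⇌ OCN- + H+; let x = [H+] at equilibrium.
Ka = x²/(C₀ − x); solving the quadratic gives x = 2.73 × 10^-3 M.
% ionization = x/C₀ × 100% = 2.73 × 10^-3/0.0228 × 100% = 12.0%

12.0%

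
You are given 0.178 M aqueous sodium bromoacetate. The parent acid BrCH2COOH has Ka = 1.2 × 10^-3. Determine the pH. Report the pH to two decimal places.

pH = 8.09

BrCH2COO- is the conjugate base of the weak acid BrCH2COOH.
Kb = Kw/Ka = 1.0×10^-14 / 1.2 × 10^-3 = 8.33 × 10^-12
From the ICE table, Kb = [OH-]²/(0.178 − [OH-]) = 8.33 × 10^-12.
Neglecting [OH-] in the denominator: [OH-] = √(8.33 × 10^-12 × 0.178) = 1.22 × 10^-6 M
pOH = 5.91, so pH = 14.00 − pOH = 8.09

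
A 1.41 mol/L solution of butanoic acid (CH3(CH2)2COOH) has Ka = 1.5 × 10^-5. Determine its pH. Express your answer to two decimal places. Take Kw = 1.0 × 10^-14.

pH = 2.34

CH3(CH2)2COOH ⇌ CH3(CH2)2COO- + H+
From the ICE table, Ka = x²/(1.41 − x) = 1.5 × 10^-5.
Assume x ≪ 1.41: x ≈ √(1.5 × 10^-5 × 1.41) = 4.60 × 10^-3 M
Check: 0.33% ionized — well under 5%, approximation valid.
pH = −log[H+] = −log(4.60 × 10^-3) = 2.34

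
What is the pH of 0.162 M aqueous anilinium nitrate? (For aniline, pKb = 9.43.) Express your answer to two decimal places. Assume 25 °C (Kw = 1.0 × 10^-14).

C6H5NH3+ is the conjugate acid of the weak base C6H5NH2.
Kb = 10^(−9.43) = 3.72 × 10^-10
Ka = Kw/Kb = 1.0×10^-14 / 3.72 × 10^-10 = 2.69 × 10^-5
From the ICE table, Ka = x²/(0.162 − x) = 2.69 × 10^-5.
Assume x ≪ 0.162: x ≈ √(2.69 × 10^-5 × 0.162) = 2.09 × 10^-3 M
(x/C₀ = 1.3% < 5%, so the approximation holds.)
pH = −log[H+] = −log(2.09 × 10^-3) = 2.68

pH = 2.68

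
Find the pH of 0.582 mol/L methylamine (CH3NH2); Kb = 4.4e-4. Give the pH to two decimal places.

CH3NH2 + H2O ⇌ CH3NH3+ + OH-
Kb = [OH-]²/(0.582 − [OH-]) = 4.4 × 10^-4
Assume [OH-] ≪ 0.582: [OH-] ≈ √(4.4 × 10^-4 × 0.582) = 1.60 × 10^-2 M
Check: 2.7% ionized — well under 5%, approximation valid.
pOH = 1.80, so pH = 14.00 − pOH = 12.20

pH = 12.20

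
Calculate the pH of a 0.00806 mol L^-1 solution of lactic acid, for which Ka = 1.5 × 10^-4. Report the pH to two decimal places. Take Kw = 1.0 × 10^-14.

CH3CH(OH)COOH ⇌ CH3CH(OH)COO- + H+
Ka = [H+]²/(0.00806 − [H+]) = 1.5 × 10^-4
The 5% rule fails; solving [H+]² + Ka·[H+] − Ka·C₀ = 0 exactly:
[H+] = (−Ka + √(Ka² + 4·Ka·C₀))/2 = 1.03 × 10^-3 M
pH = −log[H+] = −log(1.03 × 10^-3) = 2.99

pH = 2.99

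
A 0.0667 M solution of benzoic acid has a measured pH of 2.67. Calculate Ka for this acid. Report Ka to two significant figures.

[H+] = 10^(-2.67) = 2.14 × 10^-3 M
At equilibrium [HA] = 0.0667 − 2.14 × 10^-3 = 6.46 × 10^-2 M
Ka = [H+][A-]/[HA] = (2.14 × 10^-3)² / 6.46 × 10^-2 = 7.1 × 10^-5

Ka = 7.1 × 10^-5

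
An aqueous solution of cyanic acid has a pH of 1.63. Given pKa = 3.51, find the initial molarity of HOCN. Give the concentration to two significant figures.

C₀ = 1.8 M

[H+] = 10^(-1.63) = 2.34 × 10^-2 M = x
Ka = 10^(−3.51) = 3.09 × 10^-4
Ka = x²/(C₀ − x) ⇒ C₀ = x + x²/Ka
C₀ = 2.34 × 10^-2 + (2.34 × 10^-2)²/(3.09 × 10^-4) = 1.80 M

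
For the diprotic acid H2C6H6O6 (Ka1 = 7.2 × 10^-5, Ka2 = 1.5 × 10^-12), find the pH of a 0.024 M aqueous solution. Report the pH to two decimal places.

Since Ka1 ≫ Ka2, the first ionization dominates [H+].
Ka1 = x²/(0.024 − x) = 7.2 × 10^-5
Solving the quadratic: x = (−Ka1 + √(Ka1² + 4·Ka1·C₀))/2 = 1.28 × 10^-3 M
pH = −log(1.28 × 10^-3) = 2.89

pH = 2.89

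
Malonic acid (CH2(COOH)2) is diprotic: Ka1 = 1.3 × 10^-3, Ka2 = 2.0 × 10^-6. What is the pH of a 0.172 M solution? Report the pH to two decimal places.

Ka1 ≫ Ka2, so treat the first dissociation as the only significant source of H+.
Ka1 = x²/(0.172 − x) = 1.3 × 10^-3
Solving the quadratic: x = (−Ka1 + √(Ka1² + 4·Ka1·C₀))/2 = 1.43 × 10^-2 M
pH = −log(1.43 × 10^-2) = 1.84

pH = 1.84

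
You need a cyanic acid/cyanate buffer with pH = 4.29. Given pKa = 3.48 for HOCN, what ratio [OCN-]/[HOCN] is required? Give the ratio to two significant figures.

pH = pKa + log(r) ⇒ log(r) = 4.29 − 3.48 = +0.81
r = [OCN-]/[HOCN] = 10^(+0.81) = 6.46

ratio = 6.5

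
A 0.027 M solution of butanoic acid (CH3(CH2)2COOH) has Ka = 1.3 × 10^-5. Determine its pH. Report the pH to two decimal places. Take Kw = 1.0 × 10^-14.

CH3(CH2)2COOH ⇌ CH3(CH2)2COO- + H+
Let x = [H+] at equilibrium. Ka = x²/(0.027 − x).
Neglecting x in the denominator: x = √(1.3 × 10^-5 × 0.027) = 5.92 × 10^-4 M
(x/C₀ = 2.2% < 5%, so the approximation holds.)
pH = −log(5.92 × 10^-4) = 3.23

pH = 3.23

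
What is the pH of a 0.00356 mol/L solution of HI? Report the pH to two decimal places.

HI is a strong acid and dissociates completely, so [H+] = 0.00356 M.
pH = -log(0.00356) = 2.45

pH = 2.45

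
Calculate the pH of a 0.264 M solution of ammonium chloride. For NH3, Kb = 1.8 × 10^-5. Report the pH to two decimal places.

pH = 4.92

NH4+ is the conjugate acid of the weak base NH3.
Ka = Kw/Kb = 1.0×10^-14 / 1.8 × 10^-5 = 5.56 × 10^-10
From the ICE table, Ka = [H+]²/(0.264 − [H+]) = 5.56 × 10^-10.
Assume [H+] ≪ 0.264: [H+] ≈ √(5.56 × 10^-10 × 0.264) = 1.21 × 10^-5 M
([H+]/C₀ = 0.0046% < 5%, so the approximation holds.)
pH = −log[H+] = −log(1.21 × 10^-5) = 4.92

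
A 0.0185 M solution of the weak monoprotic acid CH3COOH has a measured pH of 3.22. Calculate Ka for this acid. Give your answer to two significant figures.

Ka = 2.0 × 10^-5

[H+] = 10^(-3.22) = 6.03 × 10^-4 M
At equilibrium [HA] = 0.0185 − 6.03 × 10^-4 = 1.79 × 10^-2 M
Ka = [H+][A-]/[HA] = (6.03 × 10^-4)² / 1.79 × 10^-2 = 2.0 × 10^-5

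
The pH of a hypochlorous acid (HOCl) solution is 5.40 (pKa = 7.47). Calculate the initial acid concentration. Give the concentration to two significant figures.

[H+] = 10^(-5.40) = 3.98 × 10^-6 M = x
Ka = 10^(−7.47) = 3.39 × 10^-8
Ka = x²/(C₀ − x) ⇒ C₀ = x + x²/Ka
C₀ = 3.98 × 10^-6 + (3.98 × 10^-6)²/(3.39 × 10^-8) = 4.71 × 10^-4 M

C₀ = 4.7 × 10^-4 M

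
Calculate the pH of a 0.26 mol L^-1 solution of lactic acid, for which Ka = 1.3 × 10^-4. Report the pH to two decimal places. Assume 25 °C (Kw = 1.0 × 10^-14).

CH3CH(OH)COOH ⇌ CH3CH(OH)COO- + H+
Let x = [H+] at equilibrium. Ka = x²/(0.26 − x).
Assume x ≪ 0.26: x ≈ √(1.3 × 10^-4 × 0.26) = 5.81 × 10^-3 M
(x/C₀ = 2.2% < 5%, so the approximation holds.)
pH = −log(5.81 × 10^-3) = 2.24

pH = 2.24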